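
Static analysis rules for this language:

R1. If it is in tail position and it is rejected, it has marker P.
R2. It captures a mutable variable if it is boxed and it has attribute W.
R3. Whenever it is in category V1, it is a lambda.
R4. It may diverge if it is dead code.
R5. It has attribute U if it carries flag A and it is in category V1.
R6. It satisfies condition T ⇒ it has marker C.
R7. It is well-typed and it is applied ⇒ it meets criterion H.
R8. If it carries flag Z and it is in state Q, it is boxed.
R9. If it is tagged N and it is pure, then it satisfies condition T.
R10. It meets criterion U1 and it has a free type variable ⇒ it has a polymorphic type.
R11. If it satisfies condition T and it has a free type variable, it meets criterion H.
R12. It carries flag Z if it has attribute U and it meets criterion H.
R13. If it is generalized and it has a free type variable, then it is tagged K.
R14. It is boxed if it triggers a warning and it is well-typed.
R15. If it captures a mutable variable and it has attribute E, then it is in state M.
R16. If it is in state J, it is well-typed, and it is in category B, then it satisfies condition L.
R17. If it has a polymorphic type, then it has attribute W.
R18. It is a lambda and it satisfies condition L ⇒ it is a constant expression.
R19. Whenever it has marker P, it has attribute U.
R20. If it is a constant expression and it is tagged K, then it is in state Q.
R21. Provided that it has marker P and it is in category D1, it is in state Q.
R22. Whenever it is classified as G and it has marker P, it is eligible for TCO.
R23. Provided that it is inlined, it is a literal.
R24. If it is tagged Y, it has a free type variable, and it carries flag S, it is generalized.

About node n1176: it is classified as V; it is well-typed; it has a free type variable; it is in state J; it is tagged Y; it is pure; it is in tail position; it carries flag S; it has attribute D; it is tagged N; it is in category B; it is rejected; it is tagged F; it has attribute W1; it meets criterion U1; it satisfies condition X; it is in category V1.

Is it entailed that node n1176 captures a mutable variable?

By R1 (it is in tail position, it is rejected): it has marker P.
By R3 (it is in category V1): it is a lambda.
By R9 (it is tagged N, it is pure): it satisfies condition T.
By R10 (it meets criterion U1, it has a free type variable): it has a polymorphic type.
By R11 (it satisfies condition T, it has a free type variable): it meets criterion H.
By R16 (it is in state J, it is well-typed, it is in category B): it satisfies condition L.
By R17 (it has a polymorphic type): it has attribute W.
By R18 (it is a lambda, it satisfies condition L): it is a constant expression.
By R19 (it has marker P): it has attribute U.
By R24 (it is tagged Y, it has a free type variable, it carries flag S): it is generalized.
By R12 (it has attribute U, it meets criterion H): it carries flag Z.
By R13 (it is generalized, it has a free type variable): it is tagged K.
By R20 (it is a constant expression, it is tagged K): it is in state Q.
By R8 (it carries flag Z, it is in state Q): it is boxed.
By R2 (it is boxed, it has attribute W): it captures a mutable variable.

Yes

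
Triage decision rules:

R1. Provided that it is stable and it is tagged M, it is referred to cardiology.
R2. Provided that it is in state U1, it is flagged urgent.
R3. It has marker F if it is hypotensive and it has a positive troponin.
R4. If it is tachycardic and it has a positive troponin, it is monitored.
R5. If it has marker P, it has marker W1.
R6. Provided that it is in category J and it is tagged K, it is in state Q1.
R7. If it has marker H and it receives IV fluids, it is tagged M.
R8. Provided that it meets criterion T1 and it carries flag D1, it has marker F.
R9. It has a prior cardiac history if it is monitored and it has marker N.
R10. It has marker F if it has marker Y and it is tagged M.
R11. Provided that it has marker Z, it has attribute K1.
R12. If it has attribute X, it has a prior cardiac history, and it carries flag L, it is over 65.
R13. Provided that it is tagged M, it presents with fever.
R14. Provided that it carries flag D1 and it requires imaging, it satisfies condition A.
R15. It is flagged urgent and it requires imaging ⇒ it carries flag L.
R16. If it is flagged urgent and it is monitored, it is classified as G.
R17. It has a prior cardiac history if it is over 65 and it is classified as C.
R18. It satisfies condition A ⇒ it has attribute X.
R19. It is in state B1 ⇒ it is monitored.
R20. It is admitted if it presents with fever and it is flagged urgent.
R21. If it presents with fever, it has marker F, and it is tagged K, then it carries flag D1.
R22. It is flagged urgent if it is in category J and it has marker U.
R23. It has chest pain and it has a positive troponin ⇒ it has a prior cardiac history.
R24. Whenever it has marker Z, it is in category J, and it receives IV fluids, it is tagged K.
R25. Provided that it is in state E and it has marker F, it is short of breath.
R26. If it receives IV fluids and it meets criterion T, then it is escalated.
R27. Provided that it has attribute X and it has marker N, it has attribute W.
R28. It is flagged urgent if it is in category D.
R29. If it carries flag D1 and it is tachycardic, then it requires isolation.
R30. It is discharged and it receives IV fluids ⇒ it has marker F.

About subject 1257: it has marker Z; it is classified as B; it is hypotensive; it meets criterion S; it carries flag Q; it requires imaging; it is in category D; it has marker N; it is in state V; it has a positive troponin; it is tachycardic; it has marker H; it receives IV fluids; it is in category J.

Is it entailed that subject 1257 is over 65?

Yes

By R3 (it is hypotensive, it has a positive troponin): it has marker F.
By R4 (it is tachycardic, it has a positive troponin): it is monitored.
By R7 (it has marker H, it receives IV fluids): it is tagged M.
By R9 (it is monitored, it has marker N): it has a prior cardiac history.
By R13 (it is tagged M): it presents with fever.
By R24 (it has marker Z, it is in category J, it receives IV fluids): it is tagged K.
By R28 (it is in category D): it is flagged urgent.
By R15 (it is flagged urgent, it requires imaging): it carries flag L.
By R21 (it presents with fever, it has marker F, it is tagged K): it carries flag D1.
By R14 (it carries flag D1, it requires imaging): it satisfies condition A.
By R18 (it satisfies condition A): it has attribute X.
By R12 (it has attribute X, it has a prior cardiac history, it carries flag L): it is over 65.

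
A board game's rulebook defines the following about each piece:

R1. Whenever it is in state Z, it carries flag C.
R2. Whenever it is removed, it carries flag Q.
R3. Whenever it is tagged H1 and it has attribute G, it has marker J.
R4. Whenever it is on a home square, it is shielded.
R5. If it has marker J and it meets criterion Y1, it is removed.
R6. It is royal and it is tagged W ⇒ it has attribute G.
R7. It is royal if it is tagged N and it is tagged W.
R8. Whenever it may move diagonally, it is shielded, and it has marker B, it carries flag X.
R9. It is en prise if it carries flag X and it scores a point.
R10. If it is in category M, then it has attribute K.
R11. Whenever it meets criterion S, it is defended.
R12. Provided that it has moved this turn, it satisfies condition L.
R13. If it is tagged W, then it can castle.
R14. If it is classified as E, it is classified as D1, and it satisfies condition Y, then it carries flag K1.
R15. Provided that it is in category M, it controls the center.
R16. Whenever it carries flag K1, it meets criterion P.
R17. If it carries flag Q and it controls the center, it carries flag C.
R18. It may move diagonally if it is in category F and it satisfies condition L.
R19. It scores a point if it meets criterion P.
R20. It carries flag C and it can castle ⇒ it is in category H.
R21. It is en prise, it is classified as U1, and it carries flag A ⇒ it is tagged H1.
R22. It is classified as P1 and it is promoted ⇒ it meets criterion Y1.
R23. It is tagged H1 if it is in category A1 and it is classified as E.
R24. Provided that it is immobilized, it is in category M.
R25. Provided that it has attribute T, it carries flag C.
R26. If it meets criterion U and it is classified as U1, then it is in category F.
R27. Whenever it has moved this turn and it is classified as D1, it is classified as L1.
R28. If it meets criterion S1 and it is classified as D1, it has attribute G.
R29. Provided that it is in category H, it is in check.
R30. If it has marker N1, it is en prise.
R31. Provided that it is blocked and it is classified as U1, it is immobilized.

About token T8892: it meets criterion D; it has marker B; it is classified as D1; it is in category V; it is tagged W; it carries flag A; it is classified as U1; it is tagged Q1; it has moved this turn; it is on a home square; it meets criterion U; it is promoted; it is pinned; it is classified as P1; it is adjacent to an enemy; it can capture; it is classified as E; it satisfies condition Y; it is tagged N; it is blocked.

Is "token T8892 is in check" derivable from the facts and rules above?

Yes

By R4 (it is on a home square): it is shielded.
By R7 (it is tagged N, it is tagged W): it is royal.
By R12 (it has moved this turn): it satisfies condition L.
By R13 (it is tagged W): it can castle.
By R14 (it is classified as E, it is classified as D1, it satisfies condition Y): it carries flag K1.
By R16 (it carries flag K1): it meets criterion P.
By R19 (it meets criterion P): it scores a point.
By R22 (it is classified as P1, it is promoted): it meets criterion Y1.
By R26 (it meets criterion U, it is classified as U1): it is in category F.
By R31 (it is blocked, it is classified as U1): it is immobilized.
By R6 (it is royal, it is tagged W): it has attribute G.
By R18 (it is in category F, it satisfies condition L): it may move diagonally.
By R24 (it is immobilized): it is in category M.
By R8 (it may move diagonally, it is shielded, it has marker B): it carries flag X.
By R9 (it carries flag X, it scores a point): it is en prise.
By R15 (it is in category M): it controls the center.
By R21 (it is en prise, it is classified as U1, it carries flag A): it is tagged H1.
By R3 (it is tagged H1, it has attribute G): it has marker J.
By R5 (it has marker J, it meets criterion Y1): it is removed.
By R2 (it is removed): it carries flag Q.
By R17 (it carries flag Q, it controls the center): it carries flag C.
By R20 (it carries flag C, it can castle): it is in category H.
By R29 (it is in category H): it is in check.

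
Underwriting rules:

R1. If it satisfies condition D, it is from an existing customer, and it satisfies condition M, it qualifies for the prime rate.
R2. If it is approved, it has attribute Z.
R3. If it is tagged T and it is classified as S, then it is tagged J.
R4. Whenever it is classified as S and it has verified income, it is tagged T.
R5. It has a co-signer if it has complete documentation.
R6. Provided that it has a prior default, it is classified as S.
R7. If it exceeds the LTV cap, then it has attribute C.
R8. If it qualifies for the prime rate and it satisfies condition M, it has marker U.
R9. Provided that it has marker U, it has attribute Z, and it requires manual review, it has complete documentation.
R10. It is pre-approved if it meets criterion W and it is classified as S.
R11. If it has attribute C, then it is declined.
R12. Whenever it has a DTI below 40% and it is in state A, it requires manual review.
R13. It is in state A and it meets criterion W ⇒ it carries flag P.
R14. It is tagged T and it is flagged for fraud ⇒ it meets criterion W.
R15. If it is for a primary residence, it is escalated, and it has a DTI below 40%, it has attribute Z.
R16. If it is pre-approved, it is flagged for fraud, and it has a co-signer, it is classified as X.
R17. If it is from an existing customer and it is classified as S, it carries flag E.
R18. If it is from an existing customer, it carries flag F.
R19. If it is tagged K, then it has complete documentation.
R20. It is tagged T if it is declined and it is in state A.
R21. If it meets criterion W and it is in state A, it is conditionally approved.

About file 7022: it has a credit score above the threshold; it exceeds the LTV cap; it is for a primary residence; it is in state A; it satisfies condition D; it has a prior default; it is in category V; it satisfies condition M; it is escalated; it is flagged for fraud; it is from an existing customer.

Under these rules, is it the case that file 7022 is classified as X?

No

Forward chaining from the given facts derives: qualifies for the prime rate, is classified as S, has attribute C, has marker U, is declined, carries flag E, carries flag F, is tagged T, is tagged J, meets criterion W, is conditionally approved, is pre-approved, carries flag P.
The only rule concluding "it is classified as X" is R16, which needs "it has a co-signer"; that is never established.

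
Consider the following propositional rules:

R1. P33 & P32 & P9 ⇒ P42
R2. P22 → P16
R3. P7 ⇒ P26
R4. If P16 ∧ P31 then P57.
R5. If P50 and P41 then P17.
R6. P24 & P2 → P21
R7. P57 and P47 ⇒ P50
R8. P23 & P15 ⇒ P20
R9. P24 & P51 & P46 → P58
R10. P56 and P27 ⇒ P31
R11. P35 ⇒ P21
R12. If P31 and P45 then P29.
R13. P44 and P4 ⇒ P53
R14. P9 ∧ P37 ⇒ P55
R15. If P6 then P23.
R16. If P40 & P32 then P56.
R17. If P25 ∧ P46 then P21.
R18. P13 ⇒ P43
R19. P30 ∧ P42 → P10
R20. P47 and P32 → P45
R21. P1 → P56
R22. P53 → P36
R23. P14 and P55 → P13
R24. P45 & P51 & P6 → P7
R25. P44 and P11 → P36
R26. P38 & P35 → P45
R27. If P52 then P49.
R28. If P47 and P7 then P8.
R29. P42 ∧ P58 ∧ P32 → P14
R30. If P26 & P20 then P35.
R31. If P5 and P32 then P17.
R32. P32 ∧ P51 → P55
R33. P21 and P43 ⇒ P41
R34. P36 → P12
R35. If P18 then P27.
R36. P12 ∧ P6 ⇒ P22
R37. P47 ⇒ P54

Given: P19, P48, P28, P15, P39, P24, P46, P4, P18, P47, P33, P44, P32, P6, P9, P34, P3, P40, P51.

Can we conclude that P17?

Yes

P42  (by R1: P33, P32, P9)
P58  (by R9: P24, P51, P46)
P53  (by R13: P44, P4)
P23  (by R15: P6)
P56  (by R16: P40, P32)
P45  (by R20: P47, P32)
P36  (by R22: P53)
P7  (by R24: P45, P51, P6)
P14  (by R29: P42, P58, P32)
P55  (by R32: P32, P51)
P12  (by R34: P36)
P27  (by R35: P18)
P22  (by R36: P12, P6)
P16  (by R2: P22)
P26  (by R3: P7)
P20  (by R8: P23, P15)
P31  (by R10: P56, P27)
P13  (by R23: P14, P55)
P35  (by R30: P26, P20)
P57  (by R4: P16, P31)
P50  (by R7: P57, P47)
P21  (by R11: P35)
P43  (by R18: P13)
P41  (by R33: P21, P43)
P17  (by R5: P50, P41)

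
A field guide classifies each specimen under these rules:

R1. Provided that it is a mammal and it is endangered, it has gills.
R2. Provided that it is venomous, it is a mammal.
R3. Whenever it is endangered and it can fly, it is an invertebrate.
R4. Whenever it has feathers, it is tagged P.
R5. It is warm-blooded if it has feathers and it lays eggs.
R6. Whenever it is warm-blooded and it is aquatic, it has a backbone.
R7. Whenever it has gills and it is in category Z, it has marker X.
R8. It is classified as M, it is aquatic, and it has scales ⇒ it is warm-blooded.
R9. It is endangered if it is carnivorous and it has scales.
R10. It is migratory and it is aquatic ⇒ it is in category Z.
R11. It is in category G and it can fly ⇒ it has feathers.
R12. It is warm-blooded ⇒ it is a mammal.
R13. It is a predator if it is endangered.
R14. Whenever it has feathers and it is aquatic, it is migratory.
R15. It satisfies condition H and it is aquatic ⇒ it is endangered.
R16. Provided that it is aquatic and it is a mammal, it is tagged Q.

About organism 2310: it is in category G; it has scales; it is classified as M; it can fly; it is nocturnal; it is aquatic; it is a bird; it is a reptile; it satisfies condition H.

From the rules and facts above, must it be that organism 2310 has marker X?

Yes

By R8 (it is classified as M, it is aquatic, it has scales): it is warm-blooded.
By R11 (it is in category G, it can fly): it has feathers.
By R12 (it is warm-blooded): it is a mammal.
By R14 (it has feathers, it is aquatic): it is migratory.
By R15 (it satisfies condition H, it is aquatic): it is endangered.
By R1 (it is a mammal, it is endangered): it has gills.
By R10 (it is migratory, it is aquatic): it is in category Z.
By R7 (it has gills, it is in category Z): it has marker X.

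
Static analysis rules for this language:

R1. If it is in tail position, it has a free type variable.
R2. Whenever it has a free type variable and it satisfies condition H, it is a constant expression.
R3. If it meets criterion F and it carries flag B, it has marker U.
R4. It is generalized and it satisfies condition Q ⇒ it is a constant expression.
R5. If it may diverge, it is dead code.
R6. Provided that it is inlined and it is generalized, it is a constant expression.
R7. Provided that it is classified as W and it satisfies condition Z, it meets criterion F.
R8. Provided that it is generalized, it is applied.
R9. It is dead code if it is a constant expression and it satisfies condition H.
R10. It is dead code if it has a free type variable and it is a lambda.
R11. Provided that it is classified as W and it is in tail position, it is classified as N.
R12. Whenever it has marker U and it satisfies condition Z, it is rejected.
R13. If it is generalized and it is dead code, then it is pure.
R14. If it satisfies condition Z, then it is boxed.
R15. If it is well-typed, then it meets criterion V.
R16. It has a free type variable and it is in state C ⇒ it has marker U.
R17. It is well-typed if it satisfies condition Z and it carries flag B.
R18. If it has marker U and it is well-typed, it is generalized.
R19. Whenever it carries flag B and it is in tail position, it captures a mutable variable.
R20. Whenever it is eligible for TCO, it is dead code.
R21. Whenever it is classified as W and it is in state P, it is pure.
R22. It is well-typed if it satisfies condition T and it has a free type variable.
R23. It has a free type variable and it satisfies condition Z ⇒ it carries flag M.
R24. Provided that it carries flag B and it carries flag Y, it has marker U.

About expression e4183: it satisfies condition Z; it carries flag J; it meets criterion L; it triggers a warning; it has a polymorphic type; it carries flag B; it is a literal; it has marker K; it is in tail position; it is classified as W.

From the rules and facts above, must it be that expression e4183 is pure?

No

Forward chaining from the given facts derives: has a free type variable, meets criterion F, is classified as N, is boxed, is well-typed, captures a mutable variable, carries flag M, has marker U, is rejected, meets criterion V, is generalized, is applied.
Rules concluding "it is pure": R13 needs "it is dead code"; R21 needs "it is in state P" — none of these are established.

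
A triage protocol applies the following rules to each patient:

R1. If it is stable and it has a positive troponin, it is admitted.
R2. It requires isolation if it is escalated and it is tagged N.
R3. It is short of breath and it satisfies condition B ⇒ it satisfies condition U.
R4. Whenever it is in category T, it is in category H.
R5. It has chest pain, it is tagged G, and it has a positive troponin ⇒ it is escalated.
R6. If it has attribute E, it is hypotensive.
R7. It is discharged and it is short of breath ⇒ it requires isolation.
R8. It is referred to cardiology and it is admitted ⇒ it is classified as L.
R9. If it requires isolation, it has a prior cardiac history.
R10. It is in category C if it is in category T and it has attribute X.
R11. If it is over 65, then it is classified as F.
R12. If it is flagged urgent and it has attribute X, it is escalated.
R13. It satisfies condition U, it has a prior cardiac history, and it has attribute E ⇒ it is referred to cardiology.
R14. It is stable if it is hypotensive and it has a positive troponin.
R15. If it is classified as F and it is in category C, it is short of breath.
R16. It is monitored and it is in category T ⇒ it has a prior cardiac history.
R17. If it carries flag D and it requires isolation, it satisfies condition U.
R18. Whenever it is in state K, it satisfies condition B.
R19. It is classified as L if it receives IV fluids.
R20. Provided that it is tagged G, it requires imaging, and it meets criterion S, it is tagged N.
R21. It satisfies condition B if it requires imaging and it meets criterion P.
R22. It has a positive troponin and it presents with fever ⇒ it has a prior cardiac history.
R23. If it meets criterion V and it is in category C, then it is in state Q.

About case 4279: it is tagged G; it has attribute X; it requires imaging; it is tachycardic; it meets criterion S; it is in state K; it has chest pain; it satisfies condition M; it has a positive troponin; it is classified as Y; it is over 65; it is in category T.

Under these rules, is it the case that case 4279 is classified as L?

Forward chaining from the given facts derives: is in category H, is escalated, is in category C, is classified as F, is short of breath, satisfies condition B, is tagged N, requires isolation, satisfies condition U, has a prior cardiac history.
Rules concluding "it is classified as L": R8 needs "it is referred to cardiology"; R19 needs "it receives IV fluids" — none of these are established.

No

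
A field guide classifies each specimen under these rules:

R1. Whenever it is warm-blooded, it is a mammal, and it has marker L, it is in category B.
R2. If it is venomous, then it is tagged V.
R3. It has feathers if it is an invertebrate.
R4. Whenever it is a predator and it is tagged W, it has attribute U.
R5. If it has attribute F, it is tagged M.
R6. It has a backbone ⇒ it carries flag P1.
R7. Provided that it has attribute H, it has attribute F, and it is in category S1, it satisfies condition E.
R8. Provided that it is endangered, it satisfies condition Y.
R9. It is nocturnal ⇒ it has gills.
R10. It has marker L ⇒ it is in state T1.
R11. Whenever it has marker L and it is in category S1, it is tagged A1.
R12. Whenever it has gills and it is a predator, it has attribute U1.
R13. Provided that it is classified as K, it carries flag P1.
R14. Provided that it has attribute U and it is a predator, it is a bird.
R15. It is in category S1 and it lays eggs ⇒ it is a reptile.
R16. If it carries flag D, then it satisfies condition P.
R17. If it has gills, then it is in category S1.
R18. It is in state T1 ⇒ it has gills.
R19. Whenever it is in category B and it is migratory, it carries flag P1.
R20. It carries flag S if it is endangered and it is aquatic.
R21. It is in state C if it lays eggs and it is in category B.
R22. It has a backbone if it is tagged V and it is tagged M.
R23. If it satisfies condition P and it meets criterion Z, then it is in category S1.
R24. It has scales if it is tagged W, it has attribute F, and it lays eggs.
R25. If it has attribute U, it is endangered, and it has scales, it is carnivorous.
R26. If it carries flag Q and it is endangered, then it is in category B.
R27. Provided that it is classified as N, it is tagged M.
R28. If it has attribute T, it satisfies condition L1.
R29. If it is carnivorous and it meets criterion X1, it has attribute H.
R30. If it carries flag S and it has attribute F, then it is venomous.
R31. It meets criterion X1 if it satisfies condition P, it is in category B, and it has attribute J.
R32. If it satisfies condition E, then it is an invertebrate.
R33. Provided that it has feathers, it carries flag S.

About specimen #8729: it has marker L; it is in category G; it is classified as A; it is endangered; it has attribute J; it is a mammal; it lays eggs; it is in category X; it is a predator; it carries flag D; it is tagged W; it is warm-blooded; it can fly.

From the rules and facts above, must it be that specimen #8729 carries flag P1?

No

Forward chaining from the given facts derives: is in category B, has attribute U, satisfies condition Y, is in state T1, is a bird, satisfies condition P, has gills, is in state C, meets criterion X1, has attribute U1, is in category S1, is tagged A1, is a reptile.
Rules concluding "it carries flag P1": R6 needs "it has a backbone"; R13 needs "it is classified as K"; R19 needs "it is migratory" — none of these are established.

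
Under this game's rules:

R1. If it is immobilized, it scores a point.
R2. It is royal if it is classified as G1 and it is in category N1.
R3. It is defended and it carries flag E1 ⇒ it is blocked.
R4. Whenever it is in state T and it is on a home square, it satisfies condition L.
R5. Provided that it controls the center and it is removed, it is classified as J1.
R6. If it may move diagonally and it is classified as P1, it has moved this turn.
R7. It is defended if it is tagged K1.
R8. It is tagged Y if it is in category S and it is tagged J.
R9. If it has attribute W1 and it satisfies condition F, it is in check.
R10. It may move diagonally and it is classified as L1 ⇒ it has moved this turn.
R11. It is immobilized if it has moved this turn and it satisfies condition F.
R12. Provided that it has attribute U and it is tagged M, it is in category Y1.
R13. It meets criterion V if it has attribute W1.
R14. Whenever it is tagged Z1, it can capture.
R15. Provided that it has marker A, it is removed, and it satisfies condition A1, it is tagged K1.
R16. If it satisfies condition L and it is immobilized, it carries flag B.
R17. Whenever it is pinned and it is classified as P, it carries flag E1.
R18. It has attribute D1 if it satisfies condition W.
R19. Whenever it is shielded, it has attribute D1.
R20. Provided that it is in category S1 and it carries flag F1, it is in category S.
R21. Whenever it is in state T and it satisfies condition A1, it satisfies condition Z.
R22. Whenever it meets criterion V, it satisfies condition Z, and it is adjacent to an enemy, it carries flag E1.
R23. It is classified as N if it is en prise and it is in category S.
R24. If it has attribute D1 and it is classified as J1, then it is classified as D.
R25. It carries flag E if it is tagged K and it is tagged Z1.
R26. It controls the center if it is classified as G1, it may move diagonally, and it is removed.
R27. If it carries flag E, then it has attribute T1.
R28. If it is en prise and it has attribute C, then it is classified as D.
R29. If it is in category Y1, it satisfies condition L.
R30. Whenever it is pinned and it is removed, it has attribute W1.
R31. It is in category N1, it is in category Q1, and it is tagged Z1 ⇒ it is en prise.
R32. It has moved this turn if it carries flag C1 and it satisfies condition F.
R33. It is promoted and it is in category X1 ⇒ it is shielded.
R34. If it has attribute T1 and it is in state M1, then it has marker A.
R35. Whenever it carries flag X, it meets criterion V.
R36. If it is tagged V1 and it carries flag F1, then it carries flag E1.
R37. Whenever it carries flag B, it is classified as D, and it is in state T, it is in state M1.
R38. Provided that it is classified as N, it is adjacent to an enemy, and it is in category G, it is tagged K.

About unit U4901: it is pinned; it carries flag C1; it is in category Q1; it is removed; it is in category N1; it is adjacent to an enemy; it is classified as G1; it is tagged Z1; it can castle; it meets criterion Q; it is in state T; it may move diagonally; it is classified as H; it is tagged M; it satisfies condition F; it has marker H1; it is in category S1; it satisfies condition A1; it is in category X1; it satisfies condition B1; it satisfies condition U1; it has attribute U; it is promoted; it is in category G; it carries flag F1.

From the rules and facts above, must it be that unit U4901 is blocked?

Yes

By R12 (it has attribute U, it is tagged M): it is in category Y1.
By R20 (it is in category S1, it carries flag F1): it is in category S.
By R21 (it is in state T, it satisfies condition A1): it satisfies condition Z.
By R26 (it is classified as G1, it may move diagonally, it is removed): it controls the center.
By R29 (it is in category Y1): it satisfies condition L.
By R30 (it is pinned, it is removed): it has attribute W1.
By R31 (it is in category N1, it is in category Q1, it is tagged Z1): it is en prise.
By R32 (it carries flag C1, it satisfies condition F): it has moved this turn.
By R33 (it is promoted, it is in category X1): it is shielded.
By R5 (it controls the center, it is removed): it is classified as J1.
By R11 (it has moved this turn, it satisfies condition F): it is immobilized.
By R13 (it has attribute W1): it meets criterion V.
By R16 (it satisfies condition L, it is immobilized): it carries flag B.
By R19 (it is shielded): it has attribute D1.
By R22 (it meets criterion V, it satisfies condition Z, it is adjacent to an enemy): it carries flag E1.
By R23 (it is en prise, it is in category S): it is classified as N.
By R24 (it has attribute D1, it is classified as J1): it is classified as D.
By R37 (it carries flag B, it is classified as D, it is in state T): it is in state M1.
By R38 (it is classified as N, it is adjacent to an enemy, it is in category G): it is tagged K.
By R25 (it is tagged K, it is tagged Z1): it carries flag E.
By R27 (it carries flag E): it has attribute T1.
By R34 (it has attribute T1, it is in state M1): it has marker A.
By R15 (it has marker A, it is removed, it satisfies condition A1): it is tagged K1.
By R7 (it is tagged K1): it is defended.
By R3 (it is defended, it carries flag E1): it is blocked.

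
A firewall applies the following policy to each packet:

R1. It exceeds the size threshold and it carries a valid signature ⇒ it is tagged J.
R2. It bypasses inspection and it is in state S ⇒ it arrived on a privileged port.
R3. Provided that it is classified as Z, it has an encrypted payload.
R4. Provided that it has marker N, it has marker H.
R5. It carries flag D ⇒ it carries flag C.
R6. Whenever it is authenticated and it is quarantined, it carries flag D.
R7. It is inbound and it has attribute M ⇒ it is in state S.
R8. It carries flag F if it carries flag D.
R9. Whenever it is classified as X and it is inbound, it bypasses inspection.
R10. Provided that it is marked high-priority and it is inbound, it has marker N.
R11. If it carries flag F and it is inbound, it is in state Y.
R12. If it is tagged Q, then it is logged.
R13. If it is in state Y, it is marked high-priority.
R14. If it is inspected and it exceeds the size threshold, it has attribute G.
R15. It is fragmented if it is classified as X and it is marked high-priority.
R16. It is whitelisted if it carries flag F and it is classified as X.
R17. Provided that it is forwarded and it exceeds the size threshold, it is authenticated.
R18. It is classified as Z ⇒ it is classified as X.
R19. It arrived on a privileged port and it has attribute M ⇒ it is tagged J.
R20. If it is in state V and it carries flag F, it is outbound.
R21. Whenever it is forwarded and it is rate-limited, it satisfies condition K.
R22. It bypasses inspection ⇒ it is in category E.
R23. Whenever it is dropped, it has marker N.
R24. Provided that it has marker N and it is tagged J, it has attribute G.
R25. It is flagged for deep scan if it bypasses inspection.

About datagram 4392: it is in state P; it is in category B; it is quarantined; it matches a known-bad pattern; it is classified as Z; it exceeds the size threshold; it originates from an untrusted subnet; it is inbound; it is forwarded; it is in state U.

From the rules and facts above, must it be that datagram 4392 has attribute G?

Forward chaining from the given facts derives: has an encrypted payload, is authenticated, is classified as X, carries flag D, carries flag F, bypasses inspection, is in state Y, is marked high-priority, is fragmented, is whitelisted, is in category E, is flagged for deep scan, carries flag C, has marker N, has marker H.
Rules concluding "it has attribute G": R14 needs "it is inspected"; R24 needs "it is tagged J" — none of these are established.

No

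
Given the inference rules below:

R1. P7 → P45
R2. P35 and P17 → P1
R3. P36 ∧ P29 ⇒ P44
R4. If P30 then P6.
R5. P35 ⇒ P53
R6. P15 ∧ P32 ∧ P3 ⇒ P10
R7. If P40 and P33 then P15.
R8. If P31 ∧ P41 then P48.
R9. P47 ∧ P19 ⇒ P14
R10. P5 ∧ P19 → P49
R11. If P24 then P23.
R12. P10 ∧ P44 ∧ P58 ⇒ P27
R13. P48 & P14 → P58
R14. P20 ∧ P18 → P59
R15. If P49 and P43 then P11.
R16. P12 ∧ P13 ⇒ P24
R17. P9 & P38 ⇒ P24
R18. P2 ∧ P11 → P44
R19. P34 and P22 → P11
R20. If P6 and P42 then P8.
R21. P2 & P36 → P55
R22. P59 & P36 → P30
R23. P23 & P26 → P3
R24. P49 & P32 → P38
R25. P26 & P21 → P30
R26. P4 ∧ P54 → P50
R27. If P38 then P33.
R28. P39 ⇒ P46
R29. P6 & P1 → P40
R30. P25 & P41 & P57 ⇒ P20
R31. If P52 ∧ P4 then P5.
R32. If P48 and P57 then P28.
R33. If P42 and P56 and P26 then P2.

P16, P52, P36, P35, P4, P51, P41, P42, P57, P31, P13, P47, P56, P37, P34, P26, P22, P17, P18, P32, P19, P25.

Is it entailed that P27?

Forward chaining from the given facts derives: P1, P53, P48, P14, P58, P11, P20, P5, P28, P2, P49, P59, P44, P55, P30, P38, P33, P6, P8, P40, P15.
The only rule concluding P27 is R12, which needs P10; that is never established.

No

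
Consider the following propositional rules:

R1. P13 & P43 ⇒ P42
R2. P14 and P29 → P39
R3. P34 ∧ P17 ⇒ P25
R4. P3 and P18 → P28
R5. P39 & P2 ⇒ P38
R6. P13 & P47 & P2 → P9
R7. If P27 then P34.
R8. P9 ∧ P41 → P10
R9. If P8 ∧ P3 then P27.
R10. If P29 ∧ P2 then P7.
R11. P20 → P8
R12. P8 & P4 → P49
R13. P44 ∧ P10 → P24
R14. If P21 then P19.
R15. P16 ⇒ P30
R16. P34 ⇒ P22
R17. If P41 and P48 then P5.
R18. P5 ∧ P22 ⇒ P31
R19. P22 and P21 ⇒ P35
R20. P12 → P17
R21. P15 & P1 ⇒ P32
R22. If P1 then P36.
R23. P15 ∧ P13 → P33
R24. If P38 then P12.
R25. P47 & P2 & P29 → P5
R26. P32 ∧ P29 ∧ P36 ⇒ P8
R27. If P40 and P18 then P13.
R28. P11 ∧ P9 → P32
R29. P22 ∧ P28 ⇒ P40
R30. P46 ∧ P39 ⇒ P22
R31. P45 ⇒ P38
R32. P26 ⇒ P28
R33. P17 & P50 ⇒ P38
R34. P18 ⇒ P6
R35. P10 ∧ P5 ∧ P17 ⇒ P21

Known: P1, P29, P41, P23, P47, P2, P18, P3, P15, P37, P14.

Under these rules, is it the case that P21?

P39  (by R2: P14, P29)
P28  (by R4: P3, P18)
P38  (by R5: P39, P2)
P32  (by R21: P15, P1)
P36  (by R22: P1)
P12  (by R24: P38)
P5  (by R25: P47, P2, P29)
P8  (by R26: P32, P29, P36)
P27  (by R9: P8, P3)
P17  (by R20: P12)
P34  (by R7: P27)
P22  (by R16: P34)
P40  (by R29: P22, P28)
P13  (by R27: P40, P18)
P9  (by R6: P13, P47, P2)
P10  (by R8: P9, P41)
P21  (by R35: P10, P5, P17)

Yes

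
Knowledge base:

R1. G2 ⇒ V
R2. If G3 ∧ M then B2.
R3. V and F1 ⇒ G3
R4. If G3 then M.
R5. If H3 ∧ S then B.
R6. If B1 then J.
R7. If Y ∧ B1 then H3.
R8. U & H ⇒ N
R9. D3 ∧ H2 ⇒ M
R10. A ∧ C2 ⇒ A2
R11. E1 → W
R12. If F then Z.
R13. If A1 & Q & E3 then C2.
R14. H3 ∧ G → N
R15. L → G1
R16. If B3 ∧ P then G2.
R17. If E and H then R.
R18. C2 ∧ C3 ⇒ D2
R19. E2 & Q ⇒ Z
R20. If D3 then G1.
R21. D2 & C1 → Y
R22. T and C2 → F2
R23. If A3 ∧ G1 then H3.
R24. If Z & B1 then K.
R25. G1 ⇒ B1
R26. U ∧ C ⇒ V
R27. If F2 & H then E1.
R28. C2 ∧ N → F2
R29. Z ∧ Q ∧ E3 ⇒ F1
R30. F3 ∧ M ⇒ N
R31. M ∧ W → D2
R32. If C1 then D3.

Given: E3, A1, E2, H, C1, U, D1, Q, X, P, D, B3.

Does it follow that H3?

N  (by R8: U, H)
C2  (by R13: A1, Q, E3)
G2  (by R16: B3, P)
Z  (by R19: E2, Q)
F2  (by R28: C2, N)
F1  (by R29: Z, Q, E3)
D3  (by R32: C1)
V  (by R1: G2)
G3  (by R3: V, F1)
M  (by R4: G3)
G1  (by R20: D3)
B1  (by R25: G1)
E1  (by R27: F2, H)
W  (by R11: E1)
D2  (by R31: M, W)
Y  (by R21: D2, C1)
H3  (by R7: Y, B1)

Yes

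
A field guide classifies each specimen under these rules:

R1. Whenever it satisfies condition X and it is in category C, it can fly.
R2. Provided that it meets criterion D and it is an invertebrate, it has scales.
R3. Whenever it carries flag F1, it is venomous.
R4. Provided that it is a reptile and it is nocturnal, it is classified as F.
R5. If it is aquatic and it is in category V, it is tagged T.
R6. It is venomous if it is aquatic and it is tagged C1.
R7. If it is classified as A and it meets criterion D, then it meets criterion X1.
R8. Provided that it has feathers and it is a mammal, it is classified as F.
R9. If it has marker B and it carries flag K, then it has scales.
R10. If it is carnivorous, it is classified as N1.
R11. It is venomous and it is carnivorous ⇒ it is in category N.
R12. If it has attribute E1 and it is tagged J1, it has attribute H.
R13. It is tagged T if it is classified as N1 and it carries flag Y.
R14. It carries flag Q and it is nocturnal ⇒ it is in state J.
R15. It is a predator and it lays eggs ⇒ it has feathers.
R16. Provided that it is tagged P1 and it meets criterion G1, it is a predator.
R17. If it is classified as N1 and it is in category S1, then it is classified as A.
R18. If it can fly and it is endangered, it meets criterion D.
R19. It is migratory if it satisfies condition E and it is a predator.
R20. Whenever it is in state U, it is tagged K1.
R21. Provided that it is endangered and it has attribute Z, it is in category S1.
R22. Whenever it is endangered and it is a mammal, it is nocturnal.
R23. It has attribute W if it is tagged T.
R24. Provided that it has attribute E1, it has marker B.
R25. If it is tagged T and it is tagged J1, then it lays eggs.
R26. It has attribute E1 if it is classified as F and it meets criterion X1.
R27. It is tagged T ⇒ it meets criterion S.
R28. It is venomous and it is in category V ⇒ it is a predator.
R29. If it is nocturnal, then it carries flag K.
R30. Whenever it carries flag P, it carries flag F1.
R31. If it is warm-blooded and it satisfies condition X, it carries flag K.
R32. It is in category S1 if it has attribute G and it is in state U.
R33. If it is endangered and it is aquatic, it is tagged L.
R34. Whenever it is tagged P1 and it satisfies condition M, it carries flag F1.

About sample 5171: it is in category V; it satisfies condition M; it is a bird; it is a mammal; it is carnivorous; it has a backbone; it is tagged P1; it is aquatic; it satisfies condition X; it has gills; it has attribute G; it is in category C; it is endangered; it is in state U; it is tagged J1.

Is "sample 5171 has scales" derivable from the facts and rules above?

By R1 (it satisfies condition X, it is in category C): it can fly.
By R5 (it is aquatic, it is in category V): it is tagged T.
By R10 (it is carnivorous): it is classified as N1.
By R18 (it can fly, it is endangered): it meets criterion D.
By R22 (it is endangered, it is a mammal): it is nocturnal.
By R25 (it is tagged T, it is tagged J1): it lays eggs.
By R29 (it is nocturnal): it carries flag K.
By R32 (it has attribute G, it is in state U): it is in category S1.
By R34 (it is tagged P1, it satisfies condition M): it carries flag F1.
By R3 (it carries flag F1): it is venomous.
By R17 (it is classified as N1, it is in category S1): it is classified as A.
By R28 (it is venomous, it is in category V): it is a predator.
By R7 (it is classified as A, it meets criterion D): it meets criterion X1.
By R15 (it is a predator, it lays eggs): it has feathers.
By R8 (it has feathers, it is a mammal): it is classified as F.
By R26 (it is classified as F, it meets criterion X1): it has attribute E1.
By R24 (it has attribute E1): it has marker B.
By R9 (it has marker B, it carries flag K): it has scales.

Yes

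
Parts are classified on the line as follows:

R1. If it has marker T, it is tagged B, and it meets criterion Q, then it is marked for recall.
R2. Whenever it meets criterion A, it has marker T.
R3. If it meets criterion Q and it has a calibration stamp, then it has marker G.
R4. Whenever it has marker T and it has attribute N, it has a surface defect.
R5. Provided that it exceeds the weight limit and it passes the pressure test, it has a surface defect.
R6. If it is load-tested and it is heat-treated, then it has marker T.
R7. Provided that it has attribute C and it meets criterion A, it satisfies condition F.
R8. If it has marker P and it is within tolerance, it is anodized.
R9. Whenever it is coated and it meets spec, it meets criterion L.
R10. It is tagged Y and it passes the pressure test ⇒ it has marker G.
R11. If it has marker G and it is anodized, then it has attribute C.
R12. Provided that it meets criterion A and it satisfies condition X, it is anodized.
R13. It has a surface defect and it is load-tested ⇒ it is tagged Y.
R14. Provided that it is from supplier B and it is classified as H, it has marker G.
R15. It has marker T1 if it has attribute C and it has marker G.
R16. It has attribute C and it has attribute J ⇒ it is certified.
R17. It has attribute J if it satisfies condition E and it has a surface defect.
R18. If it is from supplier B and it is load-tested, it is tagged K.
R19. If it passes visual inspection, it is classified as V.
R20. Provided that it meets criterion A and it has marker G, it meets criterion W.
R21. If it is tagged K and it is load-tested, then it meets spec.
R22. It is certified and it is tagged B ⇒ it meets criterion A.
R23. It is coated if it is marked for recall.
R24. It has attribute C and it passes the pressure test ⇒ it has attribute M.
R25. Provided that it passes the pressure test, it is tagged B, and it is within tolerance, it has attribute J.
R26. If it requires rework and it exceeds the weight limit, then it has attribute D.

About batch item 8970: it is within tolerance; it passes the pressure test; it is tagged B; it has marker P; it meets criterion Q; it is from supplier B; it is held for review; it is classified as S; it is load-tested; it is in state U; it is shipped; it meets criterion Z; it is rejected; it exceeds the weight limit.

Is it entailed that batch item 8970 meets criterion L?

Yes

By R5 (it exceeds the weight limit, it passes the pressure test): it has a surface defect.
By R8 (it has marker P, it is within tolerance): it is anodized.
By R13 (it has a surface defect, it is load-tested): it is tagged Y.
By R18 (it is from supplier B, it is load-tested): it is tagged K.
By R21 (it is tagged K, it is load-tested): it meets spec.
By R25 (it passes the pressure test, it is tagged B, it is within tolerance): it has attribute J.
By R10 (it is tagged Y, it passes the pressure test): it has marker G.
By R11 (it has marker G, it is anodized): it has attribute C.
By R16 (it has attribute C, it has attribute J): it is certified.
By R22 (it is certified, it is tagged B): it meets criterion A.
By R2 (it meets criterion A): it has marker T.
By R1 (it has marker T, it is tagged B, it meets criterion Q): it is marked for recall.
By R23 (it is marked for recall): it is coated.
By R9 (it is coated, it meets spec): it meets criterion L.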